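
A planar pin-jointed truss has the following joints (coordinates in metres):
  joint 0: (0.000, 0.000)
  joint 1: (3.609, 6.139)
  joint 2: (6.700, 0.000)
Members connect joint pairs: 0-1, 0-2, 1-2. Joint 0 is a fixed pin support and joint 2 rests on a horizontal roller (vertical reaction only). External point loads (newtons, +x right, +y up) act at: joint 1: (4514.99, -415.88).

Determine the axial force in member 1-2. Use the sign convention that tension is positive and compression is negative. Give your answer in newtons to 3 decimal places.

-4882.551

N=3 nodes, M=3 members, R=3 reactions → 2N=6, M+R=6
member 0 (0-1): L=7.1213, (cx,cy)=(0.5068,0.8621)
member 1 (0-2): L=6.7000, (cx,cy)=(1.0000,0.0000)
member 2 (1-2): L=6.8733, (cx,cy)=(0.4497,-0.8932)
solve A·x = −loads:
  F[0-1] = +4576.2997 N (tension)
  F[0-2] = +2195.7531 N (tension)
  F[1-2] = -4882.5513 N (compression)
  Rx@0 = -4514.9900 N
  Ry@0 = -3945.0804 N
  Ry@2 = +4360.9604 N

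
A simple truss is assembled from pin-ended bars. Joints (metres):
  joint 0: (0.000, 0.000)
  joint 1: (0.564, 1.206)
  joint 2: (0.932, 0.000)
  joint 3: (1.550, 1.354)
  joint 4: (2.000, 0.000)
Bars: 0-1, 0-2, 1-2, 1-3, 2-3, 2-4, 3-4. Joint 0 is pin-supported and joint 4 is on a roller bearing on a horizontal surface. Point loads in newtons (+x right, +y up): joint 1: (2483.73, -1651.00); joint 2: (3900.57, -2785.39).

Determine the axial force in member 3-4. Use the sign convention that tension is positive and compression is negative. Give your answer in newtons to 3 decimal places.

-3436.659

N=5 nodes, M=7 members, R=3 reactions → 2N=10, M+R=10
member 0 (0-1): L=1.3314, (cx,cy)=(0.4236,0.9058)
member 1 (0-2): L=0.9320, (cx,cy)=(1.0000,0.0000)
member 2 (1-2): L=1.2609, (cx,cy)=(0.2919,-0.9565)
member 3 (1-3): L=0.9970, (cx,cy)=(0.9889,0.1484)
member 4 (2-3): L=1.4884, (cx,cy)=(0.4152,0.9097)
member 5 (2-4): L=1.0680, (cx,cy)=(1.0000,0.0000)
member 6 (3-4): L=1.4268, (cx,cy)=(0.3154,-0.9490)
solve A·x = −loads:
  F[0-1] = -1297.2825 N (compression)
  F[0-2] = +6933.8619 N (tension)
  F[1-2] = -930.9227 N (compression)
  F[1-3] = -2792.5334 N (compression)
  F[2-3] = +4040.5598 N (tension)
  F[2-4] = +1083.8762 N (tension)
  F[3-4] = -3436.6588 N (compression)
  Rx@0 = -6384.3000 N
  Ry@0 = +1175.1271 N
  Ry@4 = +3261.2629 N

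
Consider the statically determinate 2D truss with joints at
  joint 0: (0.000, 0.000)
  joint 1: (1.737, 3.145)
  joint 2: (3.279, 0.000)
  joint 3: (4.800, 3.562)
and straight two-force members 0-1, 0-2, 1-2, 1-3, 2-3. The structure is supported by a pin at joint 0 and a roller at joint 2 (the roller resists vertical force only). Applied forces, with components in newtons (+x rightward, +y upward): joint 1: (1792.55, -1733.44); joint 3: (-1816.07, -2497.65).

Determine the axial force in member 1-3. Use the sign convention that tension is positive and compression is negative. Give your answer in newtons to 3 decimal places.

N=4 nodes, M=5 members, R=3 reactions → 2N=8, M+R=8
member 0 (0-1): L=3.5928, (cx,cy)=(0.4835,0.8754)
member 1 (0-2): L=3.2790, (cx,cy)=(1.0000,0.0000)
member 2 (1-2): L=3.5027, (cx,cy)=(0.4402,-0.8979)
member 3 (1-3): L=3.0913, (cx,cy)=(0.9909,0.1349)
member 4 (2-3): L=3.8731, (cx,cy)=(0.3927,0.9197)
solve A·x = −loads:
  F[0-1] = +102.6681 N (tension)
  F[0-2] = -73.1567 N (compression)
  F[1-2] = -2151.3439 N (compression)
  F[1-3] = -803.1599 N (compression)
  F[2-3] = -2598.0181 N (compression)
  Rx@0 = +23.5200 N
  Ry@0 = -89.8718 N
  Ry@2 = +4320.9618 N

-803.160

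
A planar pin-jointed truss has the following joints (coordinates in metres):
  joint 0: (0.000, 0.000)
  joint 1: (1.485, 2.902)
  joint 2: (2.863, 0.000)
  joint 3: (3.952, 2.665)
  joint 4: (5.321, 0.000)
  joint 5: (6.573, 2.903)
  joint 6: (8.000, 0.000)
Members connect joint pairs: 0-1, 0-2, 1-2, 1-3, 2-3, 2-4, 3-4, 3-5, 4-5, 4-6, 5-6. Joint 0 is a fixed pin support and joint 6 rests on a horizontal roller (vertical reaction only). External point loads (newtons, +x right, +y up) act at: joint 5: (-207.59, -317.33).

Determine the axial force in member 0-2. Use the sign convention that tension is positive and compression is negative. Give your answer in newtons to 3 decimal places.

-140.078

N=7 nodes, M=11 members, R=3 reactions → 2N=14, M+R=14
member 0 (0-1): L=3.2599, (cx,cy)=(0.4555,0.8902)
member 1 (0-2): L=2.8630, (cx,cy)=(1.0000,0.0000)
member 2 (1-2): L=3.2126, (cx,cy)=(0.4289,-0.9033)
member 3 (1-3): L=2.4784, (cx,cy)=(0.9954,-0.0956)
member 4 (2-3): L=2.8789, (cx,cy)=(0.3783,0.9257)
member 5 (2-4): L=2.4580, (cx,cy)=(1.0000,0.0000)
member 6 (3-4): L=2.9961, (cx,cy)=(0.4569,-0.8895)
member 7 (3-5): L=2.6318, (cx,cy)=(0.9959,0.0904)
member 8 (4-5): L=3.1615, (cx,cy)=(0.3960,0.9182)
member 9 (4-6): L=2.6790, (cx,cy)=(1.0000,0.0000)
member 10 (5-6): L=3.2348, (cx,cy)=(0.4411,-0.8974)
solve A·x = −loads:
  F[0-1] = -148.2033 N (compression)
  F[0-2] = -140.0778 N (compression)
  F[1-2] = +160.5555 N (tension)
  F[1-3] = -137.0092 N (compression)
  F[2-3] = -156.6765 N (compression)
  F[2-4] = -11.9431 N (compression)
  F[3-4] = +122.6295 N (tension)
  F[3-5] = -252.7159 N (compression)
  F[4-5] = -118.7911 N (compression)
  F[4-6] = +91.1339 N (tension)
  F[5-6] = -206.5852 N (compression)
  Rx@0 = +207.5900 N
  Ry@0 = +131.9330 N
  Ry@6 = +185.3970 N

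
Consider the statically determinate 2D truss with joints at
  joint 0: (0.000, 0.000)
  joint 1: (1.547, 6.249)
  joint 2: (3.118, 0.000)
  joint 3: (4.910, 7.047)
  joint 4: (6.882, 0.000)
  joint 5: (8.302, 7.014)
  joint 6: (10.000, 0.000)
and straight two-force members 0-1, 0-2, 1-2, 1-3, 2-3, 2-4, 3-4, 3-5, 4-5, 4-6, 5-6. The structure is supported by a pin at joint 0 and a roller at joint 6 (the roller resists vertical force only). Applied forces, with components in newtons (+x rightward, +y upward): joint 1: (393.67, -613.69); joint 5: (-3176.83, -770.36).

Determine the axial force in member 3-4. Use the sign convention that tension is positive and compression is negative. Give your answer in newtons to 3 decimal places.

N=7 nodes, M=11 members, R=3 reactions → 2N=14, M+R=14
member 0 (0-1): L=6.4376, (cx,cy)=(0.2403,0.9707)
member 1 (0-2): L=3.1180, (cx,cy)=(1.0000,0.0000)
member 2 (1-2): L=6.4434, (cx,cy)=(0.2438,-0.9698)
member 3 (1-3): L=3.4564, (cx,cy)=(0.9730,0.2309)
member 4 (2-3): L=7.2713, (cx,cy)=(0.2464,0.9692)
member 5 (2-4): L=3.7640, (cx,cy)=(1.0000,0.0000)
member 6 (3-4): L=7.3177, (cx,cy)=(0.2695,-0.9630)
member 7 (3-5): L=3.3922, (cx,cy)=(1.0000,-0.0097)
member 8 (4-5): L=7.1563, (cx,cy)=(0.1984,0.9801)
member 9 (4-6): L=3.1180, (cx,cy)=(1.0000,0.0000)
member 10 (5-6): L=7.2166, (cx,cy)=(0.2353,-0.9719)
solve A·x = −loads:
  F[0-1] = -2711.2298 N (compression)
  F[0-2] = -2131.6367 N (compression)
  F[1-2] = +1722.4117 N (tension)
  F[1-3] = -1505.8235 N (compression)
  F[2-3] = -1723.5961 N (compression)
  F[2-4] = -1286.9107 N (compression)
  F[3-4] = +2120.4865 N (tension)
  F[3-5] = -2461.4707 N (compression)
  F[4-5] = -2083.4676 N (compression)
  F[4-6] = -302.0604 N (compression)
  F[5-6] = +1283.7754 N (tension)
  Rx@0 = +2783.1600 N
  Ry@0 = +2631.7835 N
  Ry@6 = -1247.7335 N

2120.486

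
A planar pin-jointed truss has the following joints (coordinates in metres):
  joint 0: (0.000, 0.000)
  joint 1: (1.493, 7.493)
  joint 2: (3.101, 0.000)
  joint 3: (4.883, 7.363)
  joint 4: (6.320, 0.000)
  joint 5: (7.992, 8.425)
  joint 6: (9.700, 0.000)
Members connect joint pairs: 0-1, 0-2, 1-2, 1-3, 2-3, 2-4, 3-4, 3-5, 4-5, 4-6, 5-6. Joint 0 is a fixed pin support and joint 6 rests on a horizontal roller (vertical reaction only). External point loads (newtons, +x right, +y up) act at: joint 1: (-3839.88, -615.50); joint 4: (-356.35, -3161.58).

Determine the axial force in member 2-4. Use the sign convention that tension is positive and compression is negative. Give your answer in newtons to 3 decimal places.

-1504.314

N=7 nodes, M=11 members, R=3 reactions → 2N=14, M+R=14
member 0 (0-1): L=7.6403, (cx,cy)=(0.1954,0.9807)
member 1 (0-2): L=3.1010, (cx,cy)=(1.0000,0.0000)
member 2 (1-2): L=7.6636, (cx,cy)=(0.2098,-0.9777)
member 3 (1-3): L=3.3925, (cx,cy)=(0.9993,-0.0383)
member 4 (2-3): L=7.5756, (cx,cy)=(0.2352,0.9719)
member 5 (2-4): L=3.2190, (cx,cy)=(1.0000,0.0000)
member 6 (3-4): L=7.5019, (cx,cy)=(0.1916,-0.9815)
member 7 (3-5): L=3.2854, (cx,cy)=(0.9463,0.3233)
member 8 (4-5): L=8.5893, (cx,cy)=(0.1947,0.9809)
member 9 (4-6): L=3.3800, (cx,cy)=(1.0000,0.0000)
member 10 (5-6): L=8.5964, (cx,cy)=(0.1987,-0.9801)
solve A·x = −loads:
  F[0-1] = -4678.8376 N (compression)
  F[0-2] = -3281.9322 N (compression)
  F[1-2] = +3981.6163 N (tension)
  F[1-3] = +2091.6832 N (tension)
  F[2-3] = -4005.3746 N (compression)
  F[2-4] = -1504.3136 N (compression)
  F[3-4] = +4169.6511 N (tension)
  F[3-5] = +369.0769 N (tension)
  F[4-5] = -949.0143 N (compression)
  F[4-6] = -164.5267 N (compression)
  F[5-6] = +828.0654 N (tension)
  Rx@0 = +4196.2300 N
  Ry@0 = +4588.6361 N
  Ry@6 = -811.5561 N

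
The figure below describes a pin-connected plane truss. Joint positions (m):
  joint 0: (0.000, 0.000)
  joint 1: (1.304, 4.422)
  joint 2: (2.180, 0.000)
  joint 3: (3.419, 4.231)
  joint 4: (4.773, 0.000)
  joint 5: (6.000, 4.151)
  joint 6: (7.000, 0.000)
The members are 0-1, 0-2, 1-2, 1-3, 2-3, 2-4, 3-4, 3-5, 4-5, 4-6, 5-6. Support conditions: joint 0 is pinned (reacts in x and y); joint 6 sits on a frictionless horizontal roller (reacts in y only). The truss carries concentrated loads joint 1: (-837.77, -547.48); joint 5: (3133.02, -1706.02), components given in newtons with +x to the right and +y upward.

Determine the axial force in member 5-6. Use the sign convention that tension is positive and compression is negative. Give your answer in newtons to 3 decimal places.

N=7 nodes, M=11 members, R=3 reactions → 2N=14, M+R=14
member 0 (0-1): L=4.6103, (cx,cy)=(0.2828,0.9592)
member 1 (0-2): L=2.1800, (cx,cy)=(1.0000,0.0000)
member 2 (1-2): L=4.5079, (cx,cy)=(0.1943,-0.9809)
member 3 (1-3): L=2.1236, (cx,cy)=(0.9959,-0.0899)
member 4 (2-3): L=4.4087, (cx,cy)=(0.2810,0.9597)
member 5 (2-4): L=2.5930, (cx,cy)=(1.0000,0.0000)
member 6 (3-4): L=4.4424, (cx,cy)=(0.3048,-0.9524)
member 7 (3-5): L=2.5822, (cx,cy)=(0.9995,-0.0310)
member 8 (4-5): L=4.3285, (cx,cy)=(0.2835,0.9590)
member 9 (4-6): L=2.2270, (cx,cy)=(1.0000,0.0000)
member 10 (5-6): L=4.2698, (cx,cy)=(0.2342,-0.9722)
solve A·x = −loads:
  F[0-1] = +666.6634 N (tension)
  F[0-2] = +2106.6860 N (tension)
  F[1-2] = -1328.2343 N (compression)
  F[1-3] = +1289.6689 N (tension)
  F[2-3] = +1357.6311 N (tension)
  F[2-4] = +1467.0344 N (tension)
  F[3-4] = -1313.4632 N (compression)
  F[3-5] = +2067.3111 N (tension)
  F[4-5] = +1304.4741 N (tension)
  F[4-6] = +696.9261 N (tension)
  F[5-6] = -2975.7030 N (compression)
  Rx@0 = -2295.2500 N
  Ry@0 = -639.4401 N
  Ry@6 = +2892.9401 N

-2975.703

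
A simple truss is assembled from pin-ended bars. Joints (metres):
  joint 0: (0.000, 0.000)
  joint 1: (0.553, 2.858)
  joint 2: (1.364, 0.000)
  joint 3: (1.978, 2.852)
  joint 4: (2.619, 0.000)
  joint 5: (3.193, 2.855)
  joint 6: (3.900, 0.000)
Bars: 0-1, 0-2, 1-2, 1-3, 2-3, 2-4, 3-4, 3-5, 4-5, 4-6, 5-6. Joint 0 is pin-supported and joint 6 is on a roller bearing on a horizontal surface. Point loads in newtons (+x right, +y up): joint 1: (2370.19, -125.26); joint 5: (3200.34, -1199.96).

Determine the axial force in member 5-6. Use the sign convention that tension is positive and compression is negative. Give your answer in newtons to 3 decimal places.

-5233.369

N=7 nodes, M=11 members, R=3 reactions → 2N=14, M+R=14
member 0 (0-1): L=2.9110, (cx,cy)=(0.1900,0.9818)
member 1 (0-2): L=1.3640, (cx,cy)=(1.0000,0.0000)
member 2 (1-2): L=2.9708, (cx,cy)=(0.2730,-0.9620)
member 3 (1-3): L=1.4250, (cx,cy)=(1.0000,-0.0042)
member 4 (2-3): L=2.9173, (cx,cy)=(0.2105,0.9776)
member 5 (2-4): L=1.2550, (cx,cy)=(1.0000,0.0000)
member 6 (3-4): L=2.9231, (cx,cy)=(0.2193,-0.9757)
member 7 (3-5): L=1.2150, (cx,cy)=(1.0000,0.0025)
member 8 (4-5): L=2.9121, (cx,cy)=(0.1971,0.9804)
member 9 (4-6): L=1.2810, (cx,cy)=(1.0000,0.0000)
member 10 (5-6): L=2.9412, (cx,cy)=(0.2404,-0.9707)
solve A·x = −loads:
  F[0-1] = +3824.3475 N (tension)
  F[0-2] = +4844.0244 N (tension)
  F[1-2] = -4030.7771 N (compression)
  F[1-3] = -543.3401 N (compression)
  F[2-3] = +3966.5241 N (tension)
  F[2-4] = +2908.8594 N (tension)
  F[3-4] = -3973.8142 N (compression)
  F[3-5] = +1162.8790 N (tension)
  F[4-5] = +3954.6782 N (tension)
  F[4-6] = +1257.9714 N (tension)
  F[5-6] = -5233.3688 N (compression)
  Rx@0 = -5570.5300 N
  Ry@0 = -3754.7069 N
  Ry@6 = +5079.9269 N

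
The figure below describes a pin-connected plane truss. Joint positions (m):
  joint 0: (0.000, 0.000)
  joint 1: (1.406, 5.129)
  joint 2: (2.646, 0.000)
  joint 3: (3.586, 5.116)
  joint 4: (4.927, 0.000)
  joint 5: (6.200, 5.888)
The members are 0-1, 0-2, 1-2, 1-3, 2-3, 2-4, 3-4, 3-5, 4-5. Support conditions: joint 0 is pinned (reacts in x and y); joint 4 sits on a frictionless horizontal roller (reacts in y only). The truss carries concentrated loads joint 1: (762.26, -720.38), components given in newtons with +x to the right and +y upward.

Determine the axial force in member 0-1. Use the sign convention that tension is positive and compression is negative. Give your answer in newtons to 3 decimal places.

288.986

N=6 nodes, M=9 members, R=3 reactions → 2N=12, M+R=12
member 0 (0-1): L=5.3182, (cx,cy)=(0.2644,0.9644)
member 1 (0-2): L=2.6460, (cx,cy)=(1.0000,0.0000)
member 2 (1-2): L=5.2768, (cx,cy)=(0.2350,-0.9720)
member 3 (1-3): L=2.1800, (cx,cy)=(1.0000,-0.0060)
member 4 (2-3): L=5.2016, (cx,cy)=(0.1807,0.9835)
member 5 (2-4): L=2.2810, (cx,cy)=(1.0000,0.0000)
member 6 (3-4): L=5.2888, (cx,cy)=(0.2536,-0.9673)
member 7 (3-5): L=2.7256, (cx,cy)=(0.9590,0.2832)
member 8 (4-5): L=6.0240, (cx,cy)=(0.2113,0.9774)
solve A·x = −loads:
  F[0-1] = +288.9858 N (tension)
  F[0-2] = +685.8596 N (tension)
  F[1-2] = -1025.1371 N (compression)
  F[1-3] = -444.9680 N (compression)
  F[2-3] = +1013.1102 N (tension)
  F[2-4] = +261.8787 N (tension)
  F[3-4] = -1032.8354 N (compression)
  F[3-5] = +0.0000 N (tension)
  F[4-5] = +0.0000 N (tension)
  Rx@0 = -762.2600 N
  Ry@0 = -278.7038 N
  Ry@4 = +999.0838 N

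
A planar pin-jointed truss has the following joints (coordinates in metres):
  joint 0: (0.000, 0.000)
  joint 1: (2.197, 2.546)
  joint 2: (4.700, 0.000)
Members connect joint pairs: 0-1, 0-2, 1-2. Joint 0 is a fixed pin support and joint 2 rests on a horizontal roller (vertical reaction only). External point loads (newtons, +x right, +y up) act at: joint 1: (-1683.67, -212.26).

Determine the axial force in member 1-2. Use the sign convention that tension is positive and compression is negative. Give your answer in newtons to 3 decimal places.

1139.846

N=3 nodes, M=3 members, R=3 reactions → 2N=6, M+R=6
member 0 (0-1): L=3.3629, (cx,cy)=(0.6533,0.7571)
member 1 (0-2): L=4.7000, (cx,cy)=(1.0000,0.0000)
member 2 (1-2): L=3.5703, (cx,cy)=(0.7011,-0.7131)
solve A·x = −loads:
  F[0-1] = -1353.9828 N (compression)
  F[0-2] = -799.0993 N (compression)
  F[1-2] = +1139.8456 N (tension)
  Rx@0 = +1683.6700 N
  Ry@0 = +1025.0874 N
  Ry@2 = -812.8274 N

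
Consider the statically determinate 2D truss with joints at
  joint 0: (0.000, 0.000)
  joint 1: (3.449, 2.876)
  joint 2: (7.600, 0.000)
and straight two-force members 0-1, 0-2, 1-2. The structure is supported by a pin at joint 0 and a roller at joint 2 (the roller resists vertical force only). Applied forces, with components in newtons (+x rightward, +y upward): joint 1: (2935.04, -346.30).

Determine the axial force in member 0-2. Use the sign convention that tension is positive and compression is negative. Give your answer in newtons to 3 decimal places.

N=3 nodes, M=3 members, R=3 reactions → 2N=6, M+R=6
member 0 (0-1): L=4.4908, (cx,cy)=(0.7680,0.6404)
member 1 (0-2): L=7.6000, (cx,cy)=(1.0000,0.0000)
member 2 (1-2): L=5.0500, (cx,cy)=(0.8220,-0.5695)
solve A·x = −loads:
  F[0-1] = +1438.9459 N (tension)
  F[0-2] = +1829.9001 N (tension)
  F[1-2] = -2226.1954 N (compression)
  Rx@0 = -2935.0400 N
  Ry@0 = -921.5373 N
  Ry@2 = +1267.8373 N

1829.900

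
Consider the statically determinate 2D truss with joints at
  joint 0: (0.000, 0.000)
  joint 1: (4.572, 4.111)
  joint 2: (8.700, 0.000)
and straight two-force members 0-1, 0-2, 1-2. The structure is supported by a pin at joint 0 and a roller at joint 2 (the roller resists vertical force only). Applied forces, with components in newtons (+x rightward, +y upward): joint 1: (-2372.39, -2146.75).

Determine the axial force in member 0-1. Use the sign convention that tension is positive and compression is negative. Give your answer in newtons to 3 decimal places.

N=3 nodes, M=3 members, R=3 reactions → 2N=6, M+R=6
member 0 (0-1): L=6.1485, (cx,cy)=(0.7436,0.6686)
member 1 (0-2): L=8.7000, (cx,cy)=(1.0000,0.0000)
member 2 (1-2): L=5.8259, (cx,cy)=(0.7086,-0.7056)
solve A·x = −loads:
  F[0-1] = -3200.0360 N (compression)
  F[0-2] = +7.1612 N (tension)
  F[1-2] = -10.1066 N (compression)
  Rx@0 = +2372.3900 N
  Ry@0 = +2139.6183 N
  Ry@2 = +7.1317 N

-3200.036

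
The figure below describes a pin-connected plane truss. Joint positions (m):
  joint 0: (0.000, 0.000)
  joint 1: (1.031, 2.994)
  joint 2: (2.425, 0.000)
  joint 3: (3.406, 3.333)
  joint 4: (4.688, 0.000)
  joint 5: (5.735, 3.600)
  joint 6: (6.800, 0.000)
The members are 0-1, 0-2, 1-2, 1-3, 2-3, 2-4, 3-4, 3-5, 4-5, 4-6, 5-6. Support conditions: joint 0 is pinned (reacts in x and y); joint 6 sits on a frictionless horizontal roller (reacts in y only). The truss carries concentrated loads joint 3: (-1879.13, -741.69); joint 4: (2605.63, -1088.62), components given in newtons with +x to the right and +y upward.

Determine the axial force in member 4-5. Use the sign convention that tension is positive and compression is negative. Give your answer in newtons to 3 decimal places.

N=7 nodes, M=11 members, R=3 reactions → 2N=14, M+R=14
member 0 (0-1): L=3.1665, (cx,cy)=(0.3256,0.9455)
member 1 (0-2): L=2.4250, (cx,cy)=(1.0000,0.0000)
member 2 (1-2): L=3.3026, (cx,cy)=(0.4221,-0.9066)
member 3 (1-3): L=2.3991, (cx,cy)=(0.9900,0.1413)
member 4 (2-3): L=3.4744, (cx,cy)=(0.2824,0.9593)
member 5 (2-4): L=2.2630, (cx,cy)=(1.0000,0.0000)
member 6 (3-4): L=3.5711, (cx,cy)=(0.3590,-0.9333)
member 7 (3-5): L=2.3443, (cx,cy)=(0.9935,0.1139)
member 8 (4-5): L=3.7492, (cx,cy)=(0.2793,0.9602)
member 9 (4-6): L=2.1120, (cx,cy)=(1.0000,0.0000)
member 10 (5-6): L=3.7542, (cx,cy)=(0.2837,-0.9589)
solve A·x = −loads:
  F[0-1] = -1723.2523 N (compression)
  F[0-2] = +1287.5765 N (tension)
  F[1-2] = +1602.4658 N (tension)
  F[1-3] = -1250.0031 N (compression)
  F[2-3] = -1514.3397 N (compression)
  F[2-4] = +2391.5396 N (tension)
  F[3-4] = +936.0821 N (tension)
  F[3-5] = -122.7599 N (compression)
  F[4-5] = +223.8443 N (tension)
  F[4-6] = +59.4497 N (tension)
  F[5-6] = -209.5660 N (compression)
  Rx@0 = -726.5000 N
  Ry@0 = +1629.3532 N
  Ry@6 = +200.9568 N

223.844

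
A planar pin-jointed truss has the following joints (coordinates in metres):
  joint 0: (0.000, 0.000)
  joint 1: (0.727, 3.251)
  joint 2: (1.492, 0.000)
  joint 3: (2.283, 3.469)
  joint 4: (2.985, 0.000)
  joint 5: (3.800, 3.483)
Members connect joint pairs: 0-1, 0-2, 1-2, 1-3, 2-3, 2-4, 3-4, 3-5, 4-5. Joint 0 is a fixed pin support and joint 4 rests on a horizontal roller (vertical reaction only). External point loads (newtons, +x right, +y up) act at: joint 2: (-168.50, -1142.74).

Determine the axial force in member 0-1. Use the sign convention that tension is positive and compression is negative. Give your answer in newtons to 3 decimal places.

N=6 nodes, M=9 members, R=3 reactions → 2N=12, M+R=12
member 0 (0-1): L=3.3313, (cx,cy)=(0.2182,0.9759)
member 1 (0-2): L=1.4920, (cx,cy)=(1.0000,0.0000)
member 2 (1-2): L=3.3398, (cx,cy)=(0.2291,-0.9734)
member 3 (1-3): L=1.5712, (cx,cy)=(0.9903,0.1387)
member 4 (2-3): L=3.5580, (cx,cy)=(0.2223,0.9750)
member 5 (2-4): L=1.4930, (cx,cy)=(1.0000,0.0000)
member 6 (3-4): L=3.5393, (cx,cy)=(0.1983,-0.9801)
member 7 (3-5): L=1.5171, (cx,cy)=(1.0000,0.0092)
member 8 (4-5): L=3.5771, (cx,cy)=(0.2278,0.9737)
solve A·x = −loads:
  F[0-1] = -585.6782 N (compression)
  F[0-2] = -40.6854 N (compression)
  F[1-2] = +550.6233 N (tension)
  F[1-3] = -256.4183 N (compression)
  F[2-3] = +622.3297 N (tension)
  F[2-4] = +115.5859 N (tension)
  F[3-4] = -582.7564 N (compression)
  F[3-5] = -0.0000 N (compression)
  F[4-5] = +0.0000 N (tension)
  Rx@0 = +168.5000 N
  Ry@0 = +571.5614 N
  Ry@4 = +571.1786 N

-585.678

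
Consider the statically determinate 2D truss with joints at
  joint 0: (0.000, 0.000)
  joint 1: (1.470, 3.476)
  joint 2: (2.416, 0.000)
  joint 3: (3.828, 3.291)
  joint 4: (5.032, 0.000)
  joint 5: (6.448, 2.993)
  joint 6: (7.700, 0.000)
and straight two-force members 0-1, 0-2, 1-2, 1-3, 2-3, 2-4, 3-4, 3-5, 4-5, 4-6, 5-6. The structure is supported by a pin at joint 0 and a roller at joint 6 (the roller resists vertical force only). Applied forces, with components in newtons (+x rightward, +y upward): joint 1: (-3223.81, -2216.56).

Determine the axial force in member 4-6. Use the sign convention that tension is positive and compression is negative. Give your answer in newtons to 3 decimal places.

N=7 nodes, M=11 members, R=3 reactions → 2N=14, M+R=14
member 0 (0-1): L=3.7741, (cx,cy)=(0.3895,0.9210)
member 1 (0-2): L=2.4160, (cx,cy)=(1.0000,0.0000)
member 2 (1-2): L=3.6024, (cx,cy)=(0.2626,-0.9649)
member 3 (1-3): L=2.3652, (cx,cy)=(0.9969,-0.0782)
member 4 (2-3): L=3.5811, (cx,cy)=(0.3943,0.9190)
member 5 (2-4): L=2.6160, (cx,cy)=(1.0000,0.0000)
member 6 (3-4): L=3.5043, (cx,cy)=(0.3436,-0.9391)
member 7 (3-5): L=2.6369, (cx,cy)=(0.9936,-0.1130)
member 8 (4-5): L=3.3111, (cx,cy)=(0.4277,0.9039)
member 9 (4-6): L=2.6680, (cx,cy)=(1.0000,0.0000)
member 10 (5-6): L=3.2443, (cx,cy)=(0.3859,-0.9225)
solve A·x = −loads:
  F[0-1] = -3527.2830 N (compression)
  F[0-2] = -1849.9273 N (compression)
  F[1-2] = +939.3394 N (tension)
  F[1-3] = +1608.1830 N (tension)
  F[2-3] = -986.2749 N (compression)
  F[2-4] = -1214.3779 N (compression)
  F[3-4] = +993.3203 N (tension)
  F[3-5] = +878.7269 N (tension)
  F[4-5] = -1031.9836 N (compression)
  F[4-6] = -431.7616 N (compression)
  F[5-6] = +1118.8249 N (tension)
  Rx@0 = +3223.8100 N
  Ry@0 = +3248.7185 N
  Ry@6 = -1032.1585 N

-431.762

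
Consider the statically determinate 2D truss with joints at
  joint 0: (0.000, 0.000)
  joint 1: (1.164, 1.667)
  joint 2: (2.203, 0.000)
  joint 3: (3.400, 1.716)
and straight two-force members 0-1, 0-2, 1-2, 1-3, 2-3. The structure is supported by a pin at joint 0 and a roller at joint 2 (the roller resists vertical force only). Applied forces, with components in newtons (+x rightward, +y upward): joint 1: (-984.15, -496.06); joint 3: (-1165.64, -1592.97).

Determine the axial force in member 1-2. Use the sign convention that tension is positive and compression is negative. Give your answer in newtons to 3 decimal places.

617.220

N=4 nodes, M=5 members, R=3 reactions → 2N=8, M+R=8
member 0 (0-1): L=2.0332, (cx,cy)=(0.5725,0.8199)
member 1 (0-2): L=2.2030, (cx,cy)=(1.0000,0.0000)
member 2 (1-2): L=1.9643, (cx,cy)=(0.5289,-0.8487)
member 3 (1-3): L=2.2365, (cx,cy)=(0.9998,0.0219)
member 4 (2-3): L=2.0922, (cx,cy)=(0.5721,0.8202)
solve A·x = −loads:
  F[0-1] = -1245.3682 N (compression)
  F[0-2] = -1436.8109 N (compression)
  F[1-2] = +617.2202 N (tension)
  F[1-3] = -55.3186 N (compression)
  F[2-3] = -1940.7568 N (compression)
  Rx@0 = +2149.7900 N
  Ry@0 = +1021.0792 N
  Ry@2 = +1067.9508 N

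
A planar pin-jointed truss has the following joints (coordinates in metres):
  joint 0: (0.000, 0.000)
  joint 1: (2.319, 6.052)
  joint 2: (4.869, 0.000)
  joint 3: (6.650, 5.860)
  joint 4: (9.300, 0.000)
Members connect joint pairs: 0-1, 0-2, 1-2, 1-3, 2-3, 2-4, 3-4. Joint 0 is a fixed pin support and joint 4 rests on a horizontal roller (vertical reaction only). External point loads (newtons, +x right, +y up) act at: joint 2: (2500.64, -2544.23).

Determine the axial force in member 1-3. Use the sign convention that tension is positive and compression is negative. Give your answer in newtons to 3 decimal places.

-994.790

N=5 nodes, M=7 members, R=3 reactions → 2N=10, M+R=10
member 0 (0-1): L=6.4811, (cx,cy)=(0.3578,0.9338)
member 1 (0-2): L=4.8690, (cx,cy)=(1.0000,0.0000)
member 2 (1-2): L=6.5673, (cx,cy)=(0.3883,-0.9215)
member 3 (1-3): L=4.3353, (cx,cy)=(0.9990,-0.0443)
member 4 (2-3): L=6.1247, (cx,cy)=(0.2908,0.9568)
member 5 (2-4): L=4.4310, (cx,cy)=(1.0000,0.0000)
member 6 (3-4): L=6.4313, (cx,cy)=(0.4120,-0.9112)
solve A·x = −loads:
  F[0-1] = -1298.1473 N (compression)
  F[0-2] = +2965.1307 N (tension)
  F[1-2] = +1363.2210 N (tension)
  F[1-3] = -994.7897 N (compression)
  F[2-3] = +1346.1417 N (tension)
  F[2-4] = +602.3674 N (tension)
  F[3-4] = -1461.8973 N (compression)
  Rx@0 = -2500.6400 N
  Ry@0 = +1212.2025 N
  Ry@4 = +1332.0275 N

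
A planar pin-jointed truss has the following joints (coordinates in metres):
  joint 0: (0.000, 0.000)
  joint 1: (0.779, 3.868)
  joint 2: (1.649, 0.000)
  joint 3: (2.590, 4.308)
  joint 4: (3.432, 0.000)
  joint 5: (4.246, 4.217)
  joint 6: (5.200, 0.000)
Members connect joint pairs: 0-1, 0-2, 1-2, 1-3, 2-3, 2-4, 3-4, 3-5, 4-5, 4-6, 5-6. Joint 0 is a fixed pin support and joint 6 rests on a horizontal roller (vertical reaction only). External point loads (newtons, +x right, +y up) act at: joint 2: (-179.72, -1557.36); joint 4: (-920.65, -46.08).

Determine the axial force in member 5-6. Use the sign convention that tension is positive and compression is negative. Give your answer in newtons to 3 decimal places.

N=7 nodes, M=11 members, R=3 reactions → 2N=14, M+R=14
member 0 (0-1): L=3.9457, (cx,cy)=(0.1974,0.9803)
member 1 (0-2): L=1.6490, (cx,cy)=(1.0000,0.0000)
member 2 (1-2): L=3.9646, (cx,cy)=(0.2194,-0.9756)
member 3 (1-3): L=1.8637, (cx,cy)=(0.9717,0.2361)
member 4 (2-3): L=4.4096, (cx,cy)=(0.2134,0.9770)
member 5 (2-4): L=1.7830, (cx,cy)=(1.0000,0.0000)
member 6 (3-4): L=4.3895, (cx,cy)=(0.1918,-0.9814)
member 7 (3-5): L=1.6585, (cx,cy)=(0.9985,-0.0549)
member 8 (4-5): L=4.2948, (cx,cy)=(0.1895,0.9819)
member 9 (4-6): L=1.7680, (cx,cy)=(1.0000,0.0000)
member 10 (5-6): L=4.3236, (cx,cy)=(0.2207,-0.9754)
solve A·x = −loads:
  F[0-1] = -1100.8325 N (compression)
  F[0-2] = -883.0305 N (compression)
  F[1-2] = +997.4912 N (tension)
  F[1-3] = -448.9197 N (compression)
  F[2-3] = +597.9556 N (tension)
  F[2-4] = -612.0242 N (compression)
  F[3-4] = -475.0657 N (compression)
  F[3-5] = -217.8265 N (compression)
  F[4-5] = +521.7810 N (tension)
  F[4-6] = +118.6054 N (tension)
  F[5-6] = -537.5241 N (compression)
  Rx@0 = +1100.3700 N
  Ry@0 = +1079.1644 N
  Ry@6 = +524.2756 N

-537.524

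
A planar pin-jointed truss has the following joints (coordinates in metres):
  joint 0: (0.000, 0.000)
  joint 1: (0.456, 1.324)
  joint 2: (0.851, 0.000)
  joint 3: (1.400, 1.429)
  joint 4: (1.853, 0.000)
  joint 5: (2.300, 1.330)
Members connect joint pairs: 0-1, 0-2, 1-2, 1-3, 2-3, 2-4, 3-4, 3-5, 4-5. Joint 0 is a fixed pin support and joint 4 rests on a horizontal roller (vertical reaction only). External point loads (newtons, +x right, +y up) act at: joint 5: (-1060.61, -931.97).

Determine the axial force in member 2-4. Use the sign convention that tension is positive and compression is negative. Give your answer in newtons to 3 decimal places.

N=6 nodes, M=9 members, R=3 reactions → 2N=12, M+R=12
member 0 (0-1): L=1.4003, (cx,cy)=(0.3256,0.9455)
member 1 (0-2): L=0.8510, (cx,cy)=(1.0000,0.0000)
member 2 (1-2): L=1.3817, (cx,cy)=(0.2859,-0.9583)
member 3 (1-3): L=0.9498, (cx,cy)=(0.9939,0.1105)
member 4 (2-3): L=1.5308, (cx,cy)=(0.3586,0.9335)
member 5 (2-4): L=1.0020, (cx,cy)=(1.0000,0.0000)
member 6 (3-4): L=1.4991, (cx,cy)=(0.3022,-0.9532)
member 7 (3-5): L=0.9054, (cx,cy)=(0.9940,-0.1093)
member 8 (4-5): L=1.4031, (cx,cy)=(0.3186,0.9479)
solve A·x = −loads:
  F[0-1] = -567.3631 N (compression)
  F[0-2] = -875.8547 N (compression)
  F[1-2] = +521.0667 N (tension)
  F[1-3] = -335.7794 N (compression)
  F[2-3] = -534.9006 N (compression)
  F[2-4] = -535.0578 N (compression)
  F[3-4] = +645.9168 N (tension)
  F[3-5] = -725.0857 N (compression)
  F[4-5] = -1066.8373 N (compression)
  Rx@0 = +1060.6100 N
  Ry@0 = +536.4386 N
  Ry@4 = +395.5314 N

-535.058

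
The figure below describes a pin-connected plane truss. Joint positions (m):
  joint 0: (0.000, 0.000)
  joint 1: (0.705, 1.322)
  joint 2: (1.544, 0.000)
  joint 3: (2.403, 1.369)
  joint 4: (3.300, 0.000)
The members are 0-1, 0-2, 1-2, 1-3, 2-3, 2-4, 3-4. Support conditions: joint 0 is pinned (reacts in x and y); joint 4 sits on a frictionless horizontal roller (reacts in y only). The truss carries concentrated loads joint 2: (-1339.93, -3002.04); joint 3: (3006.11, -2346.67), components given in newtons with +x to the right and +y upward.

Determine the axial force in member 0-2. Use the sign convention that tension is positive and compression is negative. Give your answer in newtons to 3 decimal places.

2193.190

N=5 nodes, M=7 members, R=3 reactions → 2N=10, M+R=10
member 0 (0-1): L=1.4982, (cx,cy)=(0.4706,0.8824)
member 1 (0-2): L=1.5440, (cx,cy)=(1.0000,0.0000)
member 2 (1-2): L=1.5658, (cx,cy)=(0.5358,-0.8443)
member 3 (1-3): L=1.6987, (cx,cy)=(0.9996,0.0277)
member 4 (2-3): L=1.6162, (cx,cy)=(0.5315,0.8471)
member 5 (2-4): L=1.7560, (cx,cy)=(1.0000,0.0000)
member 6 (3-4): L=1.6367, (cx,cy)=(0.5481,-0.8364)
solve A·x = −loads:
  F[0-1] = -1119.9780 N (compression)
  F[0-2] = +2193.1897 N (tension)
  F[1-2] = +1133.2700 N (tension)
  F[1-3] = -1134.6977 N (compression)
  F[2-3] = +2414.4727 N (tension)
  F[2-4] = +2857.0816 N (tension)
  F[3-4] = -5213.1223 N (compression)
  Rx@0 = -1666.1800 N
  Ry@0 = +988.2366 N
  Ry@4 = +4360.4734 N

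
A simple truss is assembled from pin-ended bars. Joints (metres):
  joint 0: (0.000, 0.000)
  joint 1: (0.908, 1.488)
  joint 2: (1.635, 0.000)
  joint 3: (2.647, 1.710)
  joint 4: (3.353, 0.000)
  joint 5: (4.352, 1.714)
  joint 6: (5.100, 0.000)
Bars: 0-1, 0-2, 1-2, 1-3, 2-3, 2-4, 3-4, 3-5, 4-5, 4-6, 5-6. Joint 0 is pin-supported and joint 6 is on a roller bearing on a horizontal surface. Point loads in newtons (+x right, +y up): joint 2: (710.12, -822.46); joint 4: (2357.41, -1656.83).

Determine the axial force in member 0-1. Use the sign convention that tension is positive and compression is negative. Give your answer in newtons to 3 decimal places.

N=7 nodes, M=11 members, R=3 reactions → 2N=14, M+R=14
member 0 (0-1): L=1.7432, (cx,cy)=(0.5209,0.8536)
member 1 (0-2): L=1.6350, (cx,cy)=(1.0000,0.0000)
member 2 (1-2): L=1.6561, (cx,cy)=(0.4390,-0.8985)
member 3 (1-3): L=1.7531, (cx,cy)=(0.9919,0.1266)
member 4 (2-3): L=1.9870, (cx,cy)=(0.5093,0.8606)
member 5 (2-4): L=1.7180, (cx,cy)=(1.0000,0.0000)
member 6 (3-4): L=1.8500, (cx,cy)=(0.3816,-0.9243)
member 7 (3-5): L=1.7050, (cx,cy)=(1.0000,0.0023)
member 8 (4-5): L=1.9839, (cx,cy)=(0.5036,0.8640)
member 9 (4-6): L=1.7470, (cx,cy)=(1.0000,0.0000)
member 10 (5-6): L=1.8701, (cx,cy)=(0.4000,-0.9165)
solve A·x = −loads:
  F[0-1] = -1319.4769 N (compression)
  F[0-2] = +3754.8363 N (tension)
  F[1-2] = +1088.0610 N (tension)
  F[1-3] = -1174.4004 N (compression)
  F[2-3] = -180.2934 N (compression)
  F[2-4] = +3614.1807 N (tension)
  F[3-4] = +325.2500 N (tension)
  F[3-5] = -1380.8963 N (compression)
  F[4-5] = +1569.7399 N (tension)
  F[4-6] = +590.4380 N (tension)
  F[5-6] = -1476.1794 N (compression)
  Rx@0 = -3067.5300 N
  Ry@0 = +1126.3345 N
  Ry@6 = +1352.9555 N

-1319.477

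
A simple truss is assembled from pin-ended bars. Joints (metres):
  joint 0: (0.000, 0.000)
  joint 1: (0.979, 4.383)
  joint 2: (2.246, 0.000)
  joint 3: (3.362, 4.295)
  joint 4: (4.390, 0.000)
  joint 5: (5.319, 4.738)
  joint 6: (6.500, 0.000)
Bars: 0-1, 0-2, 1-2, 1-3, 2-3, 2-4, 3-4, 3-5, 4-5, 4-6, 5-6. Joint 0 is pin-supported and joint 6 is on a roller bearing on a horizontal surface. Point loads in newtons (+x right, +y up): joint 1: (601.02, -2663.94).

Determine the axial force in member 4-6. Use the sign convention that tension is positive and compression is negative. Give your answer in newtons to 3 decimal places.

N=7 nodes, M=11 members, R=3 reactions → 2N=14, M+R=14
member 0 (0-1): L=4.4910, (cx,cy)=(0.2180,0.9760)
member 1 (0-2): L=2.2460, (cx,cy)=(1.0000,0.0000)
member 2 (1-2): L=4.5625, (cx,cy)=(0.2777,-0.9607)
member 3 (1-3): L=2.3846, (cx,cy)=(0.9993,-0.0369)
member 4 (2-3): L=4.4376, (cx,cy)=(0.2515,0.9679)
member 5 (2-4): L=2.1440, (cx,cy)=(1.0000,0.0000)
member 6 (3-4): L=4.4163, (cx,cy)=(0.2328,-0.9725)
member 7 (3-5): L=2.0065, (cx,cy)=(0.9753,0.2208)
member 8 (4-5): L=4.8282, (cx,cy)=(0.1924,0.9813)
member 9 (4-6): L=2.1100, (cx,cy)=(1.0000,0.0000)
member 10 (5-6): L=4.8830, (cx,cy)=(0.2419,-0.9703)
solve A·x = −loads:
  F[0-1] = -1903.2080 N (compression)
  F[0-2] = +1015.9027 N (tension)
  F[1-2] = -809.1090 N (compression)
  F[1-3] = -791.7513 N (compression)
  F[2-3] = +803.0954 N (tension)
  F[2-4] = +589.2446 N (tension)
  F[3-4] = -916.7645 N (compression)
  F[3-5] = -385.3555 N (compression)
  F[4-5] = +908.5588 N (tension)
  F[4-6] = +201.0299 N (tension)
  F[5-6] = -831.1797 N (compression)
  Rx@0 = -601.0200 N
  Ry@0 = +1857.4372 N
  Ry@6 = +806.5028 N

201.030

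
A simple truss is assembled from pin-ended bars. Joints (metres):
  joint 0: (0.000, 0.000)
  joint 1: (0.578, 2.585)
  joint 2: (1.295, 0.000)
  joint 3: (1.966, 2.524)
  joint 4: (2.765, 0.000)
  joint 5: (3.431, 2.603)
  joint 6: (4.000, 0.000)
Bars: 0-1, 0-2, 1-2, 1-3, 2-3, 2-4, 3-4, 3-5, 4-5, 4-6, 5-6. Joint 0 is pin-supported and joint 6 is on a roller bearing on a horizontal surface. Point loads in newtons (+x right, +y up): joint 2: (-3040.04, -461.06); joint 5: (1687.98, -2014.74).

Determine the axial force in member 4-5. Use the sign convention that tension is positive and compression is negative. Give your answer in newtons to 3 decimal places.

947.409

N=7 nodes, M=11 members, R=3 reactions → 2N=14, M+R=14
member 0 (0-1): L=2.6488, (cx,cy)=(0.2182,0.9759)
member 1 (0-2): L=1.2950, (cx,cy)=(1.0000,0.0000)
member 2 (1-2): L=2.6826, (cx,cy)=(0.2673,-0.9636)
member 3 (1-3): L=1.3893, (cx,cy)=(0.9990,-0.0439)
member 4 (2-3): L=2.6117, (cx,cy)=(0.2569,0.9664)
member 5 (2-4): L=1.4700, (cx,cy)=(1.0000,0.0000)
member 6 (3-4): L=2.6474, (cx,cy)=(0.3018,-0.9534)
member 7 (3-5): L=1.4671, (cx,cy)=(0.9985,0.0538)
member 8 (4-5): L=2.6869, (cx,cy)=(0.2479,0.9688)
member 9 (4-6): L=1.2350, (cx,cy)=(1.0000,0.0000)
member 10 (5-6): L=2.6645, (cx,cy)=(0.2136,-0.9769)
solve A·x = −loads:
  F[0-1] = +512.4125 N (tension)
  F[0-2] = -1463.8732 N (compression)
  F[1-2] = -530.5103 N (compression)
  F[1-3] = +253.8521 N (tension)
  F[2-3] = +1006.0411 N (tension)
  F[2-4] = +1175.8969 N (tension)
  F[3-4] = -962.7334 N (compression)
  F[3-5] = +803.8024 N (tension)
  F[4-5] = +947.4087 N (tension)
  F[4-6] = +650.5059 N (tension)
  F[5-6] = -3046.1331 N (compression)
  Rx@0 = +1352.0600 N
  Ry@0 = -500.0644 N
  Ry@6 = +2975.8644 N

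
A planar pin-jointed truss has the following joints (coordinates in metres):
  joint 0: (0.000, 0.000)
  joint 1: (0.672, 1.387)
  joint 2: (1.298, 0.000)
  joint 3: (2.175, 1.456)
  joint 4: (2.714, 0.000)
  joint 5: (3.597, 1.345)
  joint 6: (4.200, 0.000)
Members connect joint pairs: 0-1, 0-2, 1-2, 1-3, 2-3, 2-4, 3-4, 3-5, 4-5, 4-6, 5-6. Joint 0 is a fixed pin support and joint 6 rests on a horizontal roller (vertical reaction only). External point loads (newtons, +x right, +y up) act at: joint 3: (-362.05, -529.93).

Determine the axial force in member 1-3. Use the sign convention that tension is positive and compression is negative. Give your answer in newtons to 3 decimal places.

-349.694

N=7 nodes, M=11 members, R=3 reactions → 2N=14, M+R=14
member 0 (0-1): L=1.5412, (cx,cy)=(0.4360,0.8999)
member 1 (0-2): L=1.2980, (cx,cy)=(1.0000,0.0000)
member 2 (1-2): L=1.5217, (cx,cy)=(0.4114,-0.9115)
member 3 (1-3): L=1.5046, (cx,cy)=(0.9989,0.0459)
member 4 (2-3): L=1.6997, (cx,cy)=(0.5160,0.8566)
member 5 (2-4): L=1.4160, (cx,cy)=(1.0000,0.0000)
member 6 (3-4): L=1.5526, (cx,cy)=(0.3472,-0.9378)
member 7 (3-5): L=1.4263, (cx,cy)=(0.9970,-0.0778)
member 8 (4-5): L=1.6089, (cx,cy)=(0.5488,0.8359)
member 9 (4-6): L=1.4860, (cx,cy)=(1.0000,0.0000)
member 10 (5-6): L=1.4740, (cx,cy)=(0.4091,-0.9125)
solve A·x = −loads:
  F[0-1] = -423.3767 N (compression)
  F[0-2] = -177.4498 N (compression)
  F[1-2] = +400.4271 N (tension)
  F[1-3] = -349.6940 N (compression)
  F[2-3] = -426.0703 N (compression)
  F[2-4] = +207.1138 N (tension)
  F[3-4] = -145.7667 N (compression)
  F[3-5] = -156.9844 N (compression)
  F[4-5] = +163.5271 N (tension)
  F[4-6] = +66.7637 N (tension)
  F[5-6] = -163.1986 N (compression)
  Rx@0 = +362.0500 N
  Ry@0 = +381.0126 N
  Ry@6 = +148.9174 N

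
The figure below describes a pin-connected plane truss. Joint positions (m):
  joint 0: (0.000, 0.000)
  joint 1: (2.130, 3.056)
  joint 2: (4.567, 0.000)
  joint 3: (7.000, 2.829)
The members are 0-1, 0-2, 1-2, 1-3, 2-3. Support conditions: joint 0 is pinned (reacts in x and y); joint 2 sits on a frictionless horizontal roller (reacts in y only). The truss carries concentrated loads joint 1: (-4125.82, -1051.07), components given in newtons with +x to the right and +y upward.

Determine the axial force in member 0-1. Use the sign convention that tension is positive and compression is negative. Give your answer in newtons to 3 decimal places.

N=4 nodes, M=5 members, R=3 reactions → 2N=8, M+R=8
member 0 (0-1): L=3.7251, (cx,cy)=(0.5718,0.8204)
member 1 (0-2): L=4.5670, (cx,cy)=(1.0000,0.0000)
member 2 (1-2): L=3.9087, (cx,cy)=(0.6235,-0.7818)
member 3 (1-3): L=4.8753, (cx,cy)=(0.9989,-0.0466)
member 4 (2-3): L=3.7313, (cx,cy)=(0.6520,0.7582)
solve A·x = −loads:
  F[0-1] = -4048.8612 N (compression)
  F[0-2] = -1810.6666 N (compression)
  F[1-2] = +2904.1410 N (tension)
  F[1-3] = -0.0000 N (tension)
  F[2-3] = +0.0000 N (tension)
  Rx@0 = +4125.8200 N
  Ry@0 = +3321.6474 N
  Ry@2 = -2270.5774 N

-4048.861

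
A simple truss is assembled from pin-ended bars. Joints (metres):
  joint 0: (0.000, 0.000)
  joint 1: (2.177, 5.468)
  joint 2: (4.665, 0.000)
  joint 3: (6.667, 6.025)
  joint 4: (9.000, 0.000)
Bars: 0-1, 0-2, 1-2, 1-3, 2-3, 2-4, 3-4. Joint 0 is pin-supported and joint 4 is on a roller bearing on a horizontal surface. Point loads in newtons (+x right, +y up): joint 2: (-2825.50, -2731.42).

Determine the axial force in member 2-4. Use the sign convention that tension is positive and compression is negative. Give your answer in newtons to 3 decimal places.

N=5 nodes, M=7 members, R=3 reactions → 2N=10, M+R=10
member 0 (0-1): L=5.8854, (cx,cy)=(0.3699,0.9291)
member 1 (0-2): L=4.6650, (cx,cy)=(1.0000,0.0000)
member 2 (1-2): L=6.0074, (cx,cy)=(0.4142,-0.9102)
member 3 (1-3): L=4.5244, (cx,cy)=(0.9924,0.1231)
member 4 (2-3): L=6.3489, (cx,cy)=(0.3153,0.9490)
member 5 (2-4): L=4.3350, (cx,cy)=(1.0000,0.0000)
member 6 (3-4): L=6.4609, (cx,cy)=(0.3611,-0.9325)
solve A·x = −loads:
  F[0-1] = -1416.0715 N (compression)
  F[0-2] = -2301.7006 N (compression)
  F[1-2] = +1300.6194 N (tension)
  F[1-3] = -1070.6002 N (compression)
  F[2-3] = +1630.7866 N (tension)
  F[2-4] = +548.2206 N (tension)
  F[3-4] = -1518.2213 N (compression)
  Rx@0 = +2825.5000 N
  Ry@0 = +1315.6340 N
  Ry@4 = +1415.7860 N

548.221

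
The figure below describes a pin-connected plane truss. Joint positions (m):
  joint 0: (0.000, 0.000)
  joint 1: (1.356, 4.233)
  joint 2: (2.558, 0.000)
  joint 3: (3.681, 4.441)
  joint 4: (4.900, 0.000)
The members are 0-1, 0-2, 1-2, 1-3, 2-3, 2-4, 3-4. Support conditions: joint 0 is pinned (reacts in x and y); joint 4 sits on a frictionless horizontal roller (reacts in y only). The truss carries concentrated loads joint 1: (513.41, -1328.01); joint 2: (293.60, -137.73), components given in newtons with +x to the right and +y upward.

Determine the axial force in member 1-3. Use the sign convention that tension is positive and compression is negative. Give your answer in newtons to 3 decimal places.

-478.301

N=5 nodes, M=7 members, R=3 reactions → 2N=10, M+R=10
member 0 (0-1): L=4.4449, (cx,cy)=(0.3051,0.9523)
member 1 (0-2): L=2.5580, (cx,cy)=(1.0000,0.0000)
member 2 (1-2): L=4.4004, (cx,cy)=(0.2732,-0.9620)
member 3 (1-3): L=2.3343, (cx,cy)=(0.9960,0.0891)
member 4 (2-3): L=4.5808, (cx,cy)=(0.2452,0.9695)
member 5 (2-4): L=2.3420, (cx,cy)=(1.0000,0.0000)
member 6 (3-4): L=4.6053, (cx,cy)=(0.2647,-0.9643)
solve A·x = −loads:
  F[0-1] = -611.9827 N (compression)
  F[0-2] = +993.7073 N (tension)
  F[1-2] = -818.9667 N (compression)
  F[1-3] = -478.3010 N (compression)
  F[2-3] = +954.6833 N (tension)
  F[2-4] = +242.3536 N (tension)
  F[3-4] = -915.5881 N (compression)
  Rx@0 = -807.0100 N
  Ry@0 = +582.8095 N
  Ry@4 = +882.9305 N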